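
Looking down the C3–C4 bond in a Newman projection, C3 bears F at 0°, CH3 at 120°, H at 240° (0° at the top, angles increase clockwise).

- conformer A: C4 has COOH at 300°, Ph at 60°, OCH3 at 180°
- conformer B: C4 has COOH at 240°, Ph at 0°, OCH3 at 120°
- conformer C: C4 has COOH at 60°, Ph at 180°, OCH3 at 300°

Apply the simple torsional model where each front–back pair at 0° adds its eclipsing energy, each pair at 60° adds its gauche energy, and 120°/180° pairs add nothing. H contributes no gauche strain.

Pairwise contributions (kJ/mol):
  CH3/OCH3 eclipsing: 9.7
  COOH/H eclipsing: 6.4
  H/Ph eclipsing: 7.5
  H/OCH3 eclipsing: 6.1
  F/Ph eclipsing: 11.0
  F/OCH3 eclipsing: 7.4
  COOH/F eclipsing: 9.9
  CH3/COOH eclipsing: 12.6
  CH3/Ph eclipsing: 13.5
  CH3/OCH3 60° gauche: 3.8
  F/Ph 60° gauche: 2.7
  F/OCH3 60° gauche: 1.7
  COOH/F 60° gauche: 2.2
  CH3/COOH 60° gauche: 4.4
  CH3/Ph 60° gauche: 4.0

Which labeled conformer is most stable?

C

A (staggered): F(0°)/COOH(300°) gauche 2.2; F(0°)/Ph(60°) gauche 2.7; CH3(120°)/Ph(60°) gauche 4.0; CH3(120°)/OCH3(180°) gauche 3.8 → 12.7 kJ/mol.
B (eclipsed): F(0°)/Ph(0°) eclipsed 11.0; CH3(120°)/OCH3(120°) eclipsed 9.7; H(240°)/COOH(240°) eclipsed 6.4 → 27.1 kJ/mol.
C (staggered): F(0°)/COOH(60°) gauche 2.2; F(0°)/OCH3(300°) gauche 1.7; CH3(120°)/COOH(60°) gauche 4.4; CH3(120°)/Ph(180°) gauche 4.0 → 12.3 kJ/mol.
C has the lowest total (12.3 kJ/mol).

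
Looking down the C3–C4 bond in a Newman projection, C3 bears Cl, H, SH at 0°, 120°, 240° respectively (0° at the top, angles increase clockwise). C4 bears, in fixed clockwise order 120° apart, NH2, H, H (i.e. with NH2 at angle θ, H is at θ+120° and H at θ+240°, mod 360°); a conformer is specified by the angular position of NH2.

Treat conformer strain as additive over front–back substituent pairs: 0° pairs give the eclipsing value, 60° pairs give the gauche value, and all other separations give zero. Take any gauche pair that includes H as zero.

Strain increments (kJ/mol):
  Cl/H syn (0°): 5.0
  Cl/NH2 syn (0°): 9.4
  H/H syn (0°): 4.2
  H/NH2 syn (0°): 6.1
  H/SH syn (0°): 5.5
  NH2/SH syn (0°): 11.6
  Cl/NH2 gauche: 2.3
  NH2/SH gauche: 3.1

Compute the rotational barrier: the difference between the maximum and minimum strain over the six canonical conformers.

NH2 at 0° (eclipsed): Cl(0°)/NH2(0°) eclipsed 9.4; H(120°)/H(120°) eclipsed 4.2; SH(240°)/H(240°) eclipsed 5.5 → 19.1 kJ/mol.
NH2 at 60° (staggered): Cl(0°)/NH2(60°) gauche 2.3 → 2.3 kJ/mol.
NH2 at 120° (eclipsed): Cl(0°)/H(0°) eclipsed 5.0; H(120°)/NH2(120°) eclipsed 6.1; SH(240°)/H(240°) eclipsed 5.5 → 16.6 kJ/mol.
NH2 at 180° (staggered): SH(240°)/NH2(180°) gauche 3.1 → 3.1 kJ/mol.
NH2 at 240° (eclipsed): Cl(0°)/H(0°) eclipsed 5.0; H(120°)/H(120°) eclipsed 4.2; SH(240°)/NH2(240°) eclipsed 11.6 → 20.8 kJ/mol.
NH2 at 300° (staggered): Cl(0°)/NH2(300°) gauche 2.3; SH(240°)/NH2(300°) gauche 3.1 → 5.4 kJ/mol.
Max at 240° (20.8 kJ/mol), min at 60° (2.3 kJ/mol); barrier = 18.5 kJ/mol.

18.5 kJ/mol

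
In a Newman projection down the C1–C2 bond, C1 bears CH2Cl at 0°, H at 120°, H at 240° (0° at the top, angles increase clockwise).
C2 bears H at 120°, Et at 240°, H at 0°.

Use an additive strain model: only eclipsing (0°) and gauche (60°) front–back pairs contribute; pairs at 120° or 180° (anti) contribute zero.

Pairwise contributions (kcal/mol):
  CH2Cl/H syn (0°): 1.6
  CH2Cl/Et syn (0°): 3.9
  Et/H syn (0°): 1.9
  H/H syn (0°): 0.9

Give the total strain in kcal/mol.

This conformer (eclipsed): CH2Cl–H eclipsed, H–H eclipsed, H–Et eclipsed; 1.6 + 0.9 + 1.9 = 4.4 kcal/mol.

4.4 kcal/mol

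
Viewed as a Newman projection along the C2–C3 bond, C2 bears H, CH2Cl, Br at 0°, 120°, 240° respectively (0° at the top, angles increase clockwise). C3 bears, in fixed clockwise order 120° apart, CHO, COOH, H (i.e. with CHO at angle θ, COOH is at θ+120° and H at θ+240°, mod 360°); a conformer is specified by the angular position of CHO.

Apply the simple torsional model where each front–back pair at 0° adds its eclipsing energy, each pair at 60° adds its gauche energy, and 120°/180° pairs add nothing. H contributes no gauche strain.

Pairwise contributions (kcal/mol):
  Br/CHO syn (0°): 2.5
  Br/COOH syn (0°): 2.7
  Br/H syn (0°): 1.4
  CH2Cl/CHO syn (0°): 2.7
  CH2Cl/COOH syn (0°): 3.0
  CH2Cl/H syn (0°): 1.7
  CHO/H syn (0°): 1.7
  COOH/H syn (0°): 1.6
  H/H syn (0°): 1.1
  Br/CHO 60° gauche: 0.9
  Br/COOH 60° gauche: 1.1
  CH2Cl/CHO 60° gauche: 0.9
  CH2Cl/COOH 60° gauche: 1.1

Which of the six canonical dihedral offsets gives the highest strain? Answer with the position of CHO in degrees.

CHO at 0° (eclipsed): H(0°)/CHO(0°) eclipsed 1.7; CH2Cl(120°)/COOH(120°) eclipsed 3.0; Br(240°)/H(240°) eclipsed 1.4 → 6.1 kcal/mol.
CHO at 60° (staggered): CH2Cl(120°)/CHO(60°) gauche 0.9; CH2Cl(120°)/COOH(180°) gauche 1.1; Br(240°)/COOH(180°) gauche 1.1 → 3.1 kcal/mol.
CHO at 120° (eclipsed): H(0°)/H(0°) eclipsed 1.1; CH2Cl(120°)/CHO(120°) eclipsed 2.7; Br(240°)/COOH(240°) eclipsed 2.7 → 6.5 kcal/mol.
CHO at 180° (staggered): CH2Cl(120°)/CHO(180°) gauche 0.9; Br(240°)/CHO(180°) gauche 0.9; Br(240°)/COOH(300°) gauche 1.1 → 2.9 kcal/mol.
CHO at 240° (eclipsed): H(0°)/COOH(0°) eclipsed 1.6; CH2Cl(120°)/H(120°) eclipsed 1.7; Br(240°)/CHO(240°) eclipsed 2.5 → 5.8 kcal/mol.
CHO at 300° (staggered): CH2Cl(120°)/COOH(60°) gauche 1.1; Br(240°)/CHO(300°) gauche 0.9 → 2.0 kcal/mol.
The maximum (6.5 kcal/mol) occurs with CHO at 120°.

120°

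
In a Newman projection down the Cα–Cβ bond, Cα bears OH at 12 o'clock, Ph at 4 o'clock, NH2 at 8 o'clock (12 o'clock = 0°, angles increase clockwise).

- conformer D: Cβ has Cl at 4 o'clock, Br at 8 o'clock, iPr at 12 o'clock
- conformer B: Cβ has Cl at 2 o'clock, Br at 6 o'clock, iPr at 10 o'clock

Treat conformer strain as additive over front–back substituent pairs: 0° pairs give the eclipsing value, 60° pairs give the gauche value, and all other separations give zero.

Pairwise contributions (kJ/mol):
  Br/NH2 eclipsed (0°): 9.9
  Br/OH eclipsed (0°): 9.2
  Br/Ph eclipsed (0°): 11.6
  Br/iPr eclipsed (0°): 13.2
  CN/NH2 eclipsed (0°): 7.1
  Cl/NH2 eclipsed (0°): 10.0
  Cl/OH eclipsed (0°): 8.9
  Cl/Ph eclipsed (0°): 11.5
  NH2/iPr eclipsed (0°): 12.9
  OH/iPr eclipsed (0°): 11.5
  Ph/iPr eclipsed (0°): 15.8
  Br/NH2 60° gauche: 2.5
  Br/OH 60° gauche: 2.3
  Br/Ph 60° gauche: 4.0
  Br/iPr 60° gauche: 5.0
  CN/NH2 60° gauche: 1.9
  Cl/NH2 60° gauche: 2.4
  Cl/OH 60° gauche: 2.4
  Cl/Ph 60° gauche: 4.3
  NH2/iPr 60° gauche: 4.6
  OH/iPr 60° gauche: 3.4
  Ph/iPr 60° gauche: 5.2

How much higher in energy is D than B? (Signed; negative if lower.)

D is eclipsed. OH at 0° is eclipsed with iPr at 0° (11.5); Ph at 120° is eclipsed with Cl at 120° (11.5); NH2 at 240° is eclipsed with Br at 240° (9.9). Total 32.9 kJ/mol.
B is staggered. OH at 0° is gauche with Cl at 60° (2.4); OH at 0° is gauche with iPr at 300° (3.4); Ph at 120° is gauche with Cl at 60° (4.3); Ph at 120° is gauche with Br at 180° (4.0); NH2 at 240° is gauche with Br at 180° (2.5); NH2 at 240° is gauche with iPr at 300° (4.6). Total 21.2 kJ/mol.
E(D) − E(B) = 32.9 − 21.2 = +11.7 kJ/mol.

+11.7 kJ/mol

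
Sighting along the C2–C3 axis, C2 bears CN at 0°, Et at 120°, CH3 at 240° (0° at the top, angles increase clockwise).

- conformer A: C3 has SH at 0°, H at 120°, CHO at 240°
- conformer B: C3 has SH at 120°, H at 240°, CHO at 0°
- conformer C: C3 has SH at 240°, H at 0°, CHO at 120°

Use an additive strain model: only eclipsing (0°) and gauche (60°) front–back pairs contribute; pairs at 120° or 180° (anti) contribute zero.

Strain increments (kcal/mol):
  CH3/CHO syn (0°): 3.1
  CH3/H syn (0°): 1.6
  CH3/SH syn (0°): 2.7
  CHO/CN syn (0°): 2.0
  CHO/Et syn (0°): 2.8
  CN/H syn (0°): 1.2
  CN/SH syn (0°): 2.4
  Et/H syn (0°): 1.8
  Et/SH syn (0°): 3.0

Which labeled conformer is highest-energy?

A (eclipsed): CN(0°)/SH(0°) eclipsed 2.4; Et(120°)/H(120°) eclipsed 1.8; CH3(240°)/CHO(240°) eclipsed 3.1 → 7.3 kcal/mol.
B (eclipsed): CN(0°)/CHO(0°) eclipsed 2.0; Et(120°)/SH(120°) eclipsed 3.0; CH3(240°)/H(240°) eclipsed 1.6 → 6.6 kcal/mol.
C (eclipsed): CN(0°)/H(0°) eclipsed 1.2; Et(120°)/CHO(120°) eclipsed 2.8; CH3(240°)/SH(240°) eclipsed 2.7 → 6.7 kcal/mol.
A has the highest total (7.3 kcal/mol).

A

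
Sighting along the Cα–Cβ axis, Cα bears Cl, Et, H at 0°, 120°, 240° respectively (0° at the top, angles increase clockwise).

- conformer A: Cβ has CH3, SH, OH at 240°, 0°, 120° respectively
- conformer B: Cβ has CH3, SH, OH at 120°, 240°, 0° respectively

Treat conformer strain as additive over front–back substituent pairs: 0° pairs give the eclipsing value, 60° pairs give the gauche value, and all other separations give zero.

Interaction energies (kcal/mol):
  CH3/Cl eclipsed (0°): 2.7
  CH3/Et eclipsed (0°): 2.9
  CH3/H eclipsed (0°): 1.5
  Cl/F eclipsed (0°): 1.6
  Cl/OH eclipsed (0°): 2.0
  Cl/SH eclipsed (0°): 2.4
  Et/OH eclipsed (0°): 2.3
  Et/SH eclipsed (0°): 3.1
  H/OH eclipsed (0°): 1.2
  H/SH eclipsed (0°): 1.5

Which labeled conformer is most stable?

A (eclipsed): Cl–SH eclipsed, Et–OH eclipsed, H–CH3 eclipsed; 2.4 + 2.3 + 1.5 = 6.2 kcal/mol.
B (eclipsed): Cl–OH eclipsed, Et–CH3 eclipsed, H–SH eclipsed; 2.0 + 2.9 + 1.5 = 6.4 kcal/mol.
A has the lowest total (6.2 kcal/mol).

A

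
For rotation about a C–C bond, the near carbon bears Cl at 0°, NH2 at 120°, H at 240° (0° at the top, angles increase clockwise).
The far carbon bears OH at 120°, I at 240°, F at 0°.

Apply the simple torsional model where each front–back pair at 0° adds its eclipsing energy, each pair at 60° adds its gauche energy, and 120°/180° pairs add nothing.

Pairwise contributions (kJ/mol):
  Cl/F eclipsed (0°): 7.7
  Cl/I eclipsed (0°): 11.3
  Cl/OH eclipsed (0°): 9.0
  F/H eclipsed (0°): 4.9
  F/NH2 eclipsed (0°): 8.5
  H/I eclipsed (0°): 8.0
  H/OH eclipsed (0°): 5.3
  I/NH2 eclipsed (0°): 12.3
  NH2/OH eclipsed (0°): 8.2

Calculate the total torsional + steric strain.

This conformer is eclipsed. Cl at 0° is eclipsed with F at 0° (7.7); NH2 at 120° is eclipsed with OH at 120° (8.2); H at 240° is eclipsed with I at 240° (8.0). Total 23.9 kJ/mol.

23.9 kJ/mol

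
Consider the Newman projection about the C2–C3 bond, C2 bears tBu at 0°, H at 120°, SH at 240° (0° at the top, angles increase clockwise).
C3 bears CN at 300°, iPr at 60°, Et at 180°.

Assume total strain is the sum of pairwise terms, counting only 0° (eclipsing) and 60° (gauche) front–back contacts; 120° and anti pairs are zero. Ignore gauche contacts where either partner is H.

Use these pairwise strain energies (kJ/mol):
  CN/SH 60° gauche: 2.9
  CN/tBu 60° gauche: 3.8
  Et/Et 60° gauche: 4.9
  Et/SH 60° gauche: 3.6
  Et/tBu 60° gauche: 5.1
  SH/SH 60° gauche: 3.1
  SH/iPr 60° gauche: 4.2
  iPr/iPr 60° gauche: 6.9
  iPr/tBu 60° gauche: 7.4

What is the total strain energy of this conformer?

17.7 kJ/mol

This conformer (staggered): tBu–CN gauche, tBu–iPr gauche, SH–CN gauche, SH–Et gauche; 3.8 + 7.4 + 2.9 + 3.6 = 17.7 kJ/mol.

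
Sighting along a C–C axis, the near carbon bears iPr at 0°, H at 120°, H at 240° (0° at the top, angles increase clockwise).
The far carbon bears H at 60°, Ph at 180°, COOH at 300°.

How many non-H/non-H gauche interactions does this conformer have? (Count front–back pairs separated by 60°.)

1

Non-H gauche pairs: iPr(0°)/COOH(300°) — 1 interaction.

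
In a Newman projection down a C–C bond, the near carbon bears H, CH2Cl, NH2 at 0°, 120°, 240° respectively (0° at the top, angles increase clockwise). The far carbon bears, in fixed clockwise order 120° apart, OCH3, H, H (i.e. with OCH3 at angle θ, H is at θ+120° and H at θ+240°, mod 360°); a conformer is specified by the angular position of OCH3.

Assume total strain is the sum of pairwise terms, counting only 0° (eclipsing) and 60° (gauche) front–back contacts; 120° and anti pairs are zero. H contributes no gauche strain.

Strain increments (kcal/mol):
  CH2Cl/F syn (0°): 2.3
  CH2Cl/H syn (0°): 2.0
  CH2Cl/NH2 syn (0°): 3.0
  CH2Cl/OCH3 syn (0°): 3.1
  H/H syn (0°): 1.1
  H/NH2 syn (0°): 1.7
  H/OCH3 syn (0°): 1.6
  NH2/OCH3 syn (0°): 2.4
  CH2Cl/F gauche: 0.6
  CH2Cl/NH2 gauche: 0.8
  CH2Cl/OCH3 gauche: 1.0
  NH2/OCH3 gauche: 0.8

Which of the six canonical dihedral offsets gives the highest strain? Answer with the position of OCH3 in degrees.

120°

OCH3 at 0° is eclipsed. H at 0° is eclipsed with OCH3 at 0° (1.6); CH2Cl at 120° is eclipsed with H at 120° (2.0); NH2 at 240° is eclipsed with H at 240° (1.7). Total 5.3 kcal/mol.
OCH3 at 60° is staggered. CH2Cl at 120° is gauche with OCH3 at 60° (1.0). Total 1.0 kcal/mol.
OCH3 at 120° is eclipsed. H at 0° is eclipsed with H at 0° (1.1); CH2Cl at 120° is eclipsed with OCH3 at 120° (3.1); NH2 at 240° is eclipsed with H at 240° (1.7). Total 5.9 kcal/mol.
OCH3 at 180° is staggered. CH2Cl at 120° is gauche with OCH3 at 180° (1.0); NH2 at 240° is gauche with OCH3 at 180° (0.8). Total 1.8 kcal/mol.
OCH3 at 240° is eclipsed. H at 0° is eclipsed with H at 0° (1.1); CH2Cl at 120° is eclipsed with H at 120° (2.0); NH2 at 240° is eclipsed with OCH3 at 240° (2.4). Total 5.5 kcal/mol.
OCH3 at 300° is staggered. NH2 at 240° is gauche with OCH3 at 300° (0.8). Total 0.8 kcal/mol.
The maximum (5.9 kcal/mol) occurs with OCH3 at 120°.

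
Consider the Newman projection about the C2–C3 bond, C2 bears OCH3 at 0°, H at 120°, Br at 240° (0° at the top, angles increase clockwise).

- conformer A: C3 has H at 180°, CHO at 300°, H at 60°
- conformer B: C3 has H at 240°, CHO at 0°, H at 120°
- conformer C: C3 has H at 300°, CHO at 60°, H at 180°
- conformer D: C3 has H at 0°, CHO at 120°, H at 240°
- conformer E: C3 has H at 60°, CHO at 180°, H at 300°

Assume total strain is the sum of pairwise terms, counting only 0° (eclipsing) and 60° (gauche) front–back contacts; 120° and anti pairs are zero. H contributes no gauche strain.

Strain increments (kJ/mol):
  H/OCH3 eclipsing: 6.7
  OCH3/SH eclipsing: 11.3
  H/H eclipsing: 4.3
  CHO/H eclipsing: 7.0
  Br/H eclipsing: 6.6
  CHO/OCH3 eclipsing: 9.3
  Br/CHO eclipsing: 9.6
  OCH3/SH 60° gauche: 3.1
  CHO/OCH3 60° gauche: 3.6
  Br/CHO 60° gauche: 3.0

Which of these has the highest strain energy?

D

A is staggered. OCH3 at 0° is gauche with CHO at 300° (3.6); Br at 240° is gauche with CHO at 300° (3.0). Total 6.6 kJ/mol.
B is eclipsed. OCH3 at 0° is eclipsed with CHO at 0° (9.3); H at 120° is eclipsed with H at 120° (4.3); Br at 240° is eclipsed with H at 240° (6.6). Total 20.2 kJ/mol.
C is staggered. OCH3 at 0° is gauche with CHO at 60° (3.6). Total 3.6 kJ/mol.
D is eclipsed. OCH3 at 0° is eclipsed with H at 0° (6.7); H at 120° is eclipsed with CHO at 120° (7.0); Br at 240° is eclipsed with H at 240° (6.6). Total 20.3 kJ/mol.
E is staggered. Br at 240° is gauche with CHO at 180° (3.0). Total 3.0 kJ/mol.
D has the highest total (20.3 kJ/mol).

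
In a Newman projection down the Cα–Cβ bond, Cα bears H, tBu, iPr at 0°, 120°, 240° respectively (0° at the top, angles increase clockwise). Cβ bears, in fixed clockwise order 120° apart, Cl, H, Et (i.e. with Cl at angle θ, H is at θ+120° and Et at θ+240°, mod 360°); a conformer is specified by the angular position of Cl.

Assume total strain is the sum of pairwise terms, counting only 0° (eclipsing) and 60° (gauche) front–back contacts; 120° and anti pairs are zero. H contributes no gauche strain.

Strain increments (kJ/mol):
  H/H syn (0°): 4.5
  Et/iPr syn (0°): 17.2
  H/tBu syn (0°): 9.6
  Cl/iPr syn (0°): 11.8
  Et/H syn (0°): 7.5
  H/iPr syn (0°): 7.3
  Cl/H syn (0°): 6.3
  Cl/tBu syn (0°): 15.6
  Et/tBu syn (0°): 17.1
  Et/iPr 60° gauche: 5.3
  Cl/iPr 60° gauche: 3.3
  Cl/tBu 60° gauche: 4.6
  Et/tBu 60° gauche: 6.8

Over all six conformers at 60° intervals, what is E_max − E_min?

23.5 kJ/mol

Cl at 0° (eclipsed): H–Cl eclipsed, tBu–H eclipsed, iPr–Et eclipsed; 6.3 + 9.6 + 17.2 = 33.1 kJ/mol.
Cl at 60° (staggered): tBu–Cl gauche, iPr–Et gauche; 4.6 + 5.3 = 9.9 kJ/mol.
Cl at 120° (eclipsed): H–Et eclipsed, tBu–Cl eclipsed, iPr–H eclipsed; 7.5 + 15.6 + 7.3 = 30.4 kJ/mol.
Cl at 180° (staggered): tBu–Cl gauche, tBu–Et gauche, iPr–Cl gauche; 4.6 + 6.8 + 3.3 = 14.7 kJ/mol.
Cl at 240° (eclipsed): H–H eclipsed, tBu–Et eclipsed, iPr–Cl eclipsed; 4.5 + 17.1 + 11.8 = 33.4 kJ/mol.
Cl at 300° (staggered): tBu–Et gauche, iPr–Cl gauche, iPr–Et gauche; 6.8 + 3.3 + 5.3 = 15.4 kJ/mol.
Max at 240° (33.4 kJ/mol), min at 60° (9.9 kJ/mol); barrier = 23.5 kJ/mol.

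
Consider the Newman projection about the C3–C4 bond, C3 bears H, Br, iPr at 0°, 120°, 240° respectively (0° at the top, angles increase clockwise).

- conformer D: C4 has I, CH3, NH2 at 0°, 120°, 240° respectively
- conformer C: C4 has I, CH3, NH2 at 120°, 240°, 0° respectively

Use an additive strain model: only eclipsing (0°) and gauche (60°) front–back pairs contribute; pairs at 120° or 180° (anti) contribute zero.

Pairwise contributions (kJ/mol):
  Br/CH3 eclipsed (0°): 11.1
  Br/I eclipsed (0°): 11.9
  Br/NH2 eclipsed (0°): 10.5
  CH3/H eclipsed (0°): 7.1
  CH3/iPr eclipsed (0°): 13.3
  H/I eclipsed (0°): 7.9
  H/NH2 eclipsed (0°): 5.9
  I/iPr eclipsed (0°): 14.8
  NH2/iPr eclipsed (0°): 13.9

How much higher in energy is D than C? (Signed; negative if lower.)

+1.8 kJ/mol

D is eclipsed. H at 0° is eclipsed with I at 0° (7.9); Br at 120° is eclipsed with CH3 at 120° (11.1); iPr at 240° is eclipsed with NH2 at 240° (13.9). Total 32.9 kJ/mol.
C is eclipsed. H at 0° is eclipsed with NH2 at 0° (5.9); Br at 120° is eclipsed with I at 120° (11.9); iPr at 240° is eclipsed with CH3 at 240° (13.3). Total 31.1 kJ/mol.
E(D) − E(C) = 32.9 − 31.1 = +1.8 kJ/mol.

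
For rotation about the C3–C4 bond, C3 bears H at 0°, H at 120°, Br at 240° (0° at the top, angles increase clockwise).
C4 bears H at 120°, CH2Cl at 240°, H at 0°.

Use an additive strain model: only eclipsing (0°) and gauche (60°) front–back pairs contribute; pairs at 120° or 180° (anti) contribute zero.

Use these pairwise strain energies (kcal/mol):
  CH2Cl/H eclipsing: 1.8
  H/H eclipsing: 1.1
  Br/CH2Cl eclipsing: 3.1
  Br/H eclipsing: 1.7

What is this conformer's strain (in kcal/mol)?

5.3 kcal/mol

This conformer (eclipsed): H(0°)/H(0°) eclipsed 1.1; H(120°)/H(120°) eclipsed 1.1; Br(240°)/CH2Cl(240°) eclipsed 3.1 → 5.3 kcal/mol.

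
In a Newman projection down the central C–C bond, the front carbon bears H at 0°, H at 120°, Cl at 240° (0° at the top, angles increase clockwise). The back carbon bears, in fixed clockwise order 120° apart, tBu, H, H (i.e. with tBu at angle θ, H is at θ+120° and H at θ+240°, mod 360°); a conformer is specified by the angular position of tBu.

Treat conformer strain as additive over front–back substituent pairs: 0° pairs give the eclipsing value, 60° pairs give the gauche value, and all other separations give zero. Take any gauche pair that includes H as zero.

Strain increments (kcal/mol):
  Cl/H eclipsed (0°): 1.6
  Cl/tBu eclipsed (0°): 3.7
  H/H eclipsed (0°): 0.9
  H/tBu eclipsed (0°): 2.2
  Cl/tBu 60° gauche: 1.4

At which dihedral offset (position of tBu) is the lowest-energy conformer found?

tBu at 0° (eclipsed): H(0°)/tBu(0°) eclipsed 2.2; H(120°)/H(120°) eclipsed 0.9; Cl(240°)/H(240°) eclipsed 1.6 → 4.7 kcal/mol.
tBu at 60° (staggered): no non-H gauche contacts → 0.0 kcal/mol.
tBu at 120° (eclipsed): H(0°)/H(0°) eclipsed 0.9; H(120°)/tBu(120°) eclipsed 2.2; Cl(240°)/H(240°) eclipsed 1.6 → 4.7 kcal/mol.
tBu at 180° (staggered): Cl(240°)/tBu(180°) gauche 1.4 → 1.4 kcal/mol.
tBu at 240° (eclipsed): H(0°)/H(0°) eclipsed 0.9; H(120°)/H(120°) eclipsed 0.9; Cl(240°)/tBu(240°) eclipsed 3.7 → 5.5 kcal/mol.
tBu at 300° (staggered): Cl(240°)/tBu(300°) gauche 1.4 → 1.4 kcal/mol.
The minimum (0.0 kcal/mol) occurs with tBu at 60°.

60°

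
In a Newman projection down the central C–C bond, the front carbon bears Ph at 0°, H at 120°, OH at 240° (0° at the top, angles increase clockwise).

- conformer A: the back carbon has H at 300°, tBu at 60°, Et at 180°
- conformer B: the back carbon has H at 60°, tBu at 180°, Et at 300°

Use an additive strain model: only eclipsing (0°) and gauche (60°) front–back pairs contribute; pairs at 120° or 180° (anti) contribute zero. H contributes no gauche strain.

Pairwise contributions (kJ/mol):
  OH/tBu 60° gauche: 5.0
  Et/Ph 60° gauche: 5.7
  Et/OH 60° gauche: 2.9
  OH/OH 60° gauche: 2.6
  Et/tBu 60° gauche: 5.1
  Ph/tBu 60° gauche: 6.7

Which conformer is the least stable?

A (staggered): Ph(0°)/tBu(60°) gauche 6.7; OH(240°)/Et(180°) gauche 2.9 → 9.6 kJ/mol.
B (staggered): Ph(0°)/Et(300°) gauche 5.7; OH(240°)/tBu(180°) gauche 5.0; OH(240°)/Et(300°) gauche 2.9 → 13.6 kJ/mol.
B has the highest total (13.6 kJ/mol).

B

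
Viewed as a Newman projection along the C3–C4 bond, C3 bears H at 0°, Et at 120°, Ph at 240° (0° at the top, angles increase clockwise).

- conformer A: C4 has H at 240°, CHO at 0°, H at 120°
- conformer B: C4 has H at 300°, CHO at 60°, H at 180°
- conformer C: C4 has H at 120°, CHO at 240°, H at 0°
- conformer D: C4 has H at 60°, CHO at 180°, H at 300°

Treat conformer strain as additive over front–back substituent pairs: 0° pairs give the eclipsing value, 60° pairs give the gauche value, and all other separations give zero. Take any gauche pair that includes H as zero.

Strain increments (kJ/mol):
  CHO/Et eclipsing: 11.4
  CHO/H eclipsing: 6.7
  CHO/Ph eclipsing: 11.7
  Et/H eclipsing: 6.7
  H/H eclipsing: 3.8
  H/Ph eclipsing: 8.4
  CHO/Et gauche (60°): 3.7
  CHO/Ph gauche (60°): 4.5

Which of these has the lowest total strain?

B

A (eclipsed): H(0°)/CHO(0°) eclipsed 6.7; Et(120°)/H(120°) eclipsed 6.7; Ph(240°)/H(240°) eclipsed 8.4 → 21.8 kJ/mol.
B (staggered): Et(120°)/CHO(60°) gauche 3.7 → 3.7 kJ/mol.
C (eclipsed): H(0°)/H(0°) eclipsed 3.8; Et(120°)/H(120°) eclipsed 6.7; Ph(240°)/CHO(240°) eclipsed 11.7 → 22.2 kJ/mol.
D (staggered): Et(120°)/CHO(180°) gauche 3.7; Ph(240°)/CHO(180°) gauche 4.5 → 8.2 kJ/mol.
B has the lowest total (3.7 kJ/mol).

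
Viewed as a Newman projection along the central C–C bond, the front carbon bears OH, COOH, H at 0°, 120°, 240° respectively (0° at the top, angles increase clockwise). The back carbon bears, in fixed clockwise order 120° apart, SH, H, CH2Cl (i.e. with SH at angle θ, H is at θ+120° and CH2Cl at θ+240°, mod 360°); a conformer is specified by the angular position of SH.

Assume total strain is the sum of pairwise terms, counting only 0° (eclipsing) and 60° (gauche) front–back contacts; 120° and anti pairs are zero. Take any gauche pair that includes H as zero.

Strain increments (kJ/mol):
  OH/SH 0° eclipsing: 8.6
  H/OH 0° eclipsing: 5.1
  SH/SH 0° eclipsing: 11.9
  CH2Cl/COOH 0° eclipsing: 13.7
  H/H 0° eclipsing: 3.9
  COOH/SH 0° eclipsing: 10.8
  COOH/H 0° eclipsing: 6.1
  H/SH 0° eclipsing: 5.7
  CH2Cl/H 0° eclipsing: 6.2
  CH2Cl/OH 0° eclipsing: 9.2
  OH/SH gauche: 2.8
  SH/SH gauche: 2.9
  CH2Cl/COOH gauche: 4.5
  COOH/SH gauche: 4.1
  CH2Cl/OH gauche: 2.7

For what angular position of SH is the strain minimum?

SH at 0° (eclipsed): OH(0°)/SH(0°) eclipsed 8.6; COOH(120°)/H(120°) eclipsed 6.1; H(240°)/CH2Cl(240°) eclipsed 6.2 → 20.9 kJ/mol.
SH at 60° (staggered): OH(0°)/SH(60°) gauche 2.8; OH(0°)/CH2Cl(300°) gauche 2.7; COOH(120°)/SH(60°) gauche 4.1 → 9.6 kJ/mol.
SH at 120° (eclipsed): OH(0°)/CH2Cl(0°) eclipsed 9.2; COOH(120°)/SH(120°) eclipsed 10.8; H(240°)/H(240°) eclipsed 3.9 → 23.9 kJ/mol.
SH at 180° (staggered): OH(0°)/CH2Cl(60°) gauche 2.7; COOH(120°)/SH(180°) gauche 4.1; COOH(120°)/CH2Cl(60°) gauche 4.5 → 11.3 kJ/mol.
SH at 240° (eclipsed): OH(0°)/H(0°) eclipsed 5.1; COOH(120°)/CH2Cl(120°) eclipsed 13.7; H(240°)/SH(240°) eclipsed 5.7 → 24.5 kJ/mol.
SH at 300° (staggered): OH(0°)/SH(300°) gauche 2.8; COOH(120°)/CH2Cl(180°) gauche 4.5 → 7.3 kJ/mol.
The minimum (7.3 kJ/mol) occurs with SH at 300°.

300°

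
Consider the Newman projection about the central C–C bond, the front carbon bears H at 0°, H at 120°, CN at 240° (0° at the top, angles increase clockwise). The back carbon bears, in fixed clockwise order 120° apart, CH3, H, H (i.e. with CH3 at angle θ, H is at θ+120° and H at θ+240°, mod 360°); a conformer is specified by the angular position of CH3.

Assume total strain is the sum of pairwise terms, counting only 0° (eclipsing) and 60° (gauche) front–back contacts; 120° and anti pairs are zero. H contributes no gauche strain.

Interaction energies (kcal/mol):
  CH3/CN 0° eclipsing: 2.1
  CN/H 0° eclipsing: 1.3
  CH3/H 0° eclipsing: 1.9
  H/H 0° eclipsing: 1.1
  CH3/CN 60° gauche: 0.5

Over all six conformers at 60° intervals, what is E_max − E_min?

CH3 at 0° (eclipsed): H(0°)/CH3(0°) eclipsed 1.9; H(120°)/H(120°) eclipsed 1.1; CN(240°)/H(240°) eclipsed 1.3 → 4.3 kcal/mol.
CH3 at 60° (staggered): no non-H gauche contacts → 0.0 kcal/mol.
CH3 at 120° (eclipsed): H(0°)/H(0°) eclipsed 1.1; H(120°)/CH3(120°) eclipsed 1.9; CN(240°)/H(240°) eclipsed 1.3 → 4.3 kcal/mol.
CH3 at 180° (staggered): CN(240°)/CH3(180°) gauche 0.5 → 0.5 kcal/mol.
CH3 at 240° (eclipsed): H(0°)/H(0°) eclipsed 1.1; H(120°)/H(120°) eclipsed 1.1; CN(240°)/CH3(240°) eclipsed 2.1 → 4.3 kcal/mol.
CH3 at 300° (staggered): CN(240°)/CH3(300°) gauche 0.5 → 0.5 kcal/mol.
Max at 0° (4.3 kcal/mol), min at 60° (0.0 kcal/mol); barrier = 4.3 kcal/mol.

4.3 kcal/mol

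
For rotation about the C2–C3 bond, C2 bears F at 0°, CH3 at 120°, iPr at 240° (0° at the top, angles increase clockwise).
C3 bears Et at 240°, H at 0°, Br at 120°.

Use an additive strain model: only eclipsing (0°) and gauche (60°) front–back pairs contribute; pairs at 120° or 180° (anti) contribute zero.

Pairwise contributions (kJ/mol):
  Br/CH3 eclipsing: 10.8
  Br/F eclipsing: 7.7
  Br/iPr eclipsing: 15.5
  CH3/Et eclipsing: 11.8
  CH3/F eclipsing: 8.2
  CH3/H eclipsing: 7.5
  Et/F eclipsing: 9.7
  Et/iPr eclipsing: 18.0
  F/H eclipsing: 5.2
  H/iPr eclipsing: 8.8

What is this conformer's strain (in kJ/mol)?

This conformer (eclipsed): F(0°)/H(0°) eclipsed 5.2; CH3(120°)/Br(120°) eclipsed 10.8; iPr(240°)/Et(240°) eclipsed 18.0 → 34.0 kJ/mol.

34.0 kJ/mol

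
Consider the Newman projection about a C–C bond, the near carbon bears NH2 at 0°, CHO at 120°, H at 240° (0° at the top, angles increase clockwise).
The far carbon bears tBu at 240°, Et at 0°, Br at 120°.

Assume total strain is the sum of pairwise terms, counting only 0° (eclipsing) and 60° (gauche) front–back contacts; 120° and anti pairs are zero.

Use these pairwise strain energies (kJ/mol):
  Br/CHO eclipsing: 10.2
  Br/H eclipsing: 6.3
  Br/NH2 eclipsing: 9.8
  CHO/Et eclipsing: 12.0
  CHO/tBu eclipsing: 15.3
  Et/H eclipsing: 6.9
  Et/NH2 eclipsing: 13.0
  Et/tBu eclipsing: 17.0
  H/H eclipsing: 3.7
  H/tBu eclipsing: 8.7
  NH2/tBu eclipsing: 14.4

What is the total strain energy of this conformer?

This conformer (eclipsed): NH2–Et eclipsed, CHO–Br eclipsed, H–tBu eclipsed; 13.0 + 10.2 + 8.7 = 31.9 kJ/mol.

31.9 kJ/mol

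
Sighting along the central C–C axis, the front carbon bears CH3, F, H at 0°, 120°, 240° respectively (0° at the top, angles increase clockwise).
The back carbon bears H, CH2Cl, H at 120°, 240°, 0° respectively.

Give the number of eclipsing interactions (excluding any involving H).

Every eclipsing pair involves H, so the count is 0.

0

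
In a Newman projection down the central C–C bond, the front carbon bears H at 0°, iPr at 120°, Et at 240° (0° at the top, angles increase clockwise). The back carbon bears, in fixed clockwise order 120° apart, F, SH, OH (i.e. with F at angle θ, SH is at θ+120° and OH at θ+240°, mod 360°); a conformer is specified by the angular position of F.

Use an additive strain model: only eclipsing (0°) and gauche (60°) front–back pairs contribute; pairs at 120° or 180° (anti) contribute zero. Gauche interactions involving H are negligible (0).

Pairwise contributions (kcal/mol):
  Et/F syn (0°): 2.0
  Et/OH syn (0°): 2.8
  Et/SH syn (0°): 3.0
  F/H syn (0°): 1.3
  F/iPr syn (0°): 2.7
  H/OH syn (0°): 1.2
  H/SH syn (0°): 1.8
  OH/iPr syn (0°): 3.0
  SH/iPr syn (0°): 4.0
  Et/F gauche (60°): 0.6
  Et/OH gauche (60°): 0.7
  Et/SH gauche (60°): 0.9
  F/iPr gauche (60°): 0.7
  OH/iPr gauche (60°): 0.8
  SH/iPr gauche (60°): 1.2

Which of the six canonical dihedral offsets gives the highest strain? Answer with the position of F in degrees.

F at 0° (eclipsed): H(0°)/F(0°) eclipsed 1.3; iPr(120°)/SH(120°) eclipsed 4.0; Et(240°)/OH(240°) eclipsed 2.8 → 8.1 kcal/mol.
F at 60° (staggered): iPr(120°)/F(60°) gauche 0.7; iPr(120°)/SH(180°) gauche 1.2; Et(240°)/SH(180°) gauche 0.9; Et(240°)/OH(300°) gauche 0.7 → 3.5 kcal/mol.
F at 120° (eclipsed): H(0°)/OH(0°) eclipsed 1.2; iPr(120°)/F(120°) eclipsed 2.7; Et(240°)/SH(240°) eclipsed 3.0 → 6.9 kcal/mol.
F at 180° (staggered): iPr(120°)/F(180°) gauche 0.7; iPr(120°)/OH(60°) gauche 0.8; Et(240°)/F(180°) gauche 0.6; Et(240°)/SH(300°) gauche 0.9 → 3.0 kcal/mol.
F at 240° (eclipsed): H(0°)/SH(0°) eclipsed 1.8; iPr(120°)/OH(120°) eclipsed 3.0; Et(240°)/F(240°) eclipsed 2.0 → 6.8 kcal/mol.
F at 300° (staggered): iPr(120°)/SH(60°) gauche 1.2; iPr(120°)/OH(180°) gauche 0.8; Et(240°)/F(300°) gauche 0.6; Et(240°)/OH(180°) gauche 0.7 → 3.3 kcal/mol.
The maximum (8.1 kcal/mol) occurs with F at 0°.

0°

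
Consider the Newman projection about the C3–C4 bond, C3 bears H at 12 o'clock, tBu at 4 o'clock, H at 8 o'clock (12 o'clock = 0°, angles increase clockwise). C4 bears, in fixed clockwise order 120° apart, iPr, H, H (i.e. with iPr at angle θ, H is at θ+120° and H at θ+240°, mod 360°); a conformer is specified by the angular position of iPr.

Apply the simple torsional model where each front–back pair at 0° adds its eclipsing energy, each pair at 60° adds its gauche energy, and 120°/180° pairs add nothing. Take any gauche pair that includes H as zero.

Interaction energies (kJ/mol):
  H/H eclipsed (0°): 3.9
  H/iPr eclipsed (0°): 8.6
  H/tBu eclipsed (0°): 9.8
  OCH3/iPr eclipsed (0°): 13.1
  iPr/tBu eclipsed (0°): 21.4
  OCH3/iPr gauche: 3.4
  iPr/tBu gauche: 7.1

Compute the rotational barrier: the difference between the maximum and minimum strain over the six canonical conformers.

29.2 kJ/mol

iPr at 0° (eclipsed): H(0°)/iPr(0°) eclipsed 8.6; tBu(120°)/H(120°) eclipsed 9.8; H(240°)/H(240°) eclipsed 3.9 → 22.3 kJ/mol.
iPr at 60° (staggered): tBu(120°)/iPr(60°) gauche 7.1 → 7.1 kJ/mol.
iPr at 120° (eclipsed): H(0°)/H(0°) eclipsed 3.9; tBu(120°)/iPr(120°) eclipsed 21.4; H(240°)/H(240°) eclipsed 3.9 → 29.2 kJ/mol.
iPr at 180° (staggered): tBu(120°)/iPr(180°) gauche 7.1 → 7.1 kJ/mol.
iPr at 240° (eclipsed): H(0°)/H(0°) eclipsed 3.9; tBu(120°)/H(120°) eclipsed 9.8; H(240°)/iPr(240°) eclipsed 8.6 → 22.3 kJ/mol.
iPr at 300° (staggered): no non-H gauche contacts → 0.0 kJ/mol.
Max at 120° (29.2 kJ/mol), min at 300° (0.0 kJ/mol); barrier = 29.2 kJ/mol.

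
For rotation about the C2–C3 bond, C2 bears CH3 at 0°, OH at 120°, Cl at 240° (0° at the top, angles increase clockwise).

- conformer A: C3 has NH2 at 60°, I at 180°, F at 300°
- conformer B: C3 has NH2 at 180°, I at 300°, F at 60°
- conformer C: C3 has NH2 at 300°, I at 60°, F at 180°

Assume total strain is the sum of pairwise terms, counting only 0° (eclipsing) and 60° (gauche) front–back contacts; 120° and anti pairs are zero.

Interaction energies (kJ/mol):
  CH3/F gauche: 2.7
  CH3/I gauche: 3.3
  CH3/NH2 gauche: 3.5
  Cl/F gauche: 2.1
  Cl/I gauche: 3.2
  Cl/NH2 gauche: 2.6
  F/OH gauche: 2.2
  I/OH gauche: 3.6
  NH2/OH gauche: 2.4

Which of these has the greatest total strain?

A

A (staggered): CH3(0°)/NH2(60°) gauche 3.5; CH3(0°)/F(300°) gauche 2.7; OH(120°)/NH2(60°) gauche 2.4; OH(120°)/I(180°) gauche 3.6; Cl(240°)/I(180°) gauche 3.2; Cl(240°)/F(300°) gauche 2.1 → 17.5 kJ/mol.
B (staggered): CH3(0°)/I(300°) gauche 3.3; CH3(0°)/F(60°) gauche 2.7; OH(120°)/NH2(180°) gauche 2.4; OH(120°)/F(60°) gauche 2.2; Cl(240°)/NH2(180°) gauche 2.6; Cl(240°)/I(300°) gauche 3.2 → 16.4 kJ/mol.
C (staggered): CH3(0°)/NH2(300°) gauche 3.5; CH3(0°)/I(60°) gauche 3.3; OH(120°)/I(60°) gauche 3.6; OH(120°)/F(180°) gauche 2.2; Cl(240°)/NH2(300°) gauche 2.6; Cl(240°)/F(180°) gauche 2.1 → 17.3 kJ/mol.
A has the highest total (17.5 kJ/mol).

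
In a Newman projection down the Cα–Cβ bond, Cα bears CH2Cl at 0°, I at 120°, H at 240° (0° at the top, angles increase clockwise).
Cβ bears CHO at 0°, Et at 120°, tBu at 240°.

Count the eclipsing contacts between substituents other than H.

2

Non-H eclipsing pairs: CH2Cl(0°)/CHO(0°); I(120°)/Et(120°) — 2 interactions.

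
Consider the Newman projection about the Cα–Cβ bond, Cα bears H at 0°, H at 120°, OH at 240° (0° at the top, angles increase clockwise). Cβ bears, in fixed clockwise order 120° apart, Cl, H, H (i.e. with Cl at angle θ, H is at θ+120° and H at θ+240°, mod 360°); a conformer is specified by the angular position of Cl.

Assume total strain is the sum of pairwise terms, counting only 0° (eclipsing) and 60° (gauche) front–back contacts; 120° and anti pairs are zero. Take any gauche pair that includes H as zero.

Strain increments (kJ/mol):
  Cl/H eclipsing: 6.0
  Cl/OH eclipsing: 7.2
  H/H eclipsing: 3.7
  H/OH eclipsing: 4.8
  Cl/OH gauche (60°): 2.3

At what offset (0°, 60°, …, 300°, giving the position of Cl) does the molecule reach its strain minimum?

60°

Cl at 0° (eclipsed): H(0°)/Cl(0°) eclipsed 6.0; H(120°)/H(120°) eclipsed 3.7; OH(240°)/H(240°) eclipsed 4.8 → 14.5 kJ/mol.
Cl at 60° (staggered): no non-H gauche contacts → 0.0 kJ/mol.
Cl at 120° (eclipsed): H(0°)/H(0°) eclipsed 3.7; H(120°)/Cl(120°) eclipsed 6.0; OH(240°)/H(240°) eclipsed 4.8 → 14.5 kJ/mol.
Cl at 180° (staggered): OH(240°)/Cl(180°) gauche 2.3 → 2.3 kJ/mol.
Cl at 240° (eclipsed): H(0°)/H(0°) eclipsed 3.7; H(120°)/H(120°) eclipsed 3.7; OH(240°)/Cl(240°) eclipsed 7.2 → 14.6 kJ/mol.
Cl at 300° (staggered): OH(240°)/Cl(300°) gauche 2.3 → 2.3 kJ/mol.
The minimum (0.0 kJ/mol) occurs with Cl at 60°.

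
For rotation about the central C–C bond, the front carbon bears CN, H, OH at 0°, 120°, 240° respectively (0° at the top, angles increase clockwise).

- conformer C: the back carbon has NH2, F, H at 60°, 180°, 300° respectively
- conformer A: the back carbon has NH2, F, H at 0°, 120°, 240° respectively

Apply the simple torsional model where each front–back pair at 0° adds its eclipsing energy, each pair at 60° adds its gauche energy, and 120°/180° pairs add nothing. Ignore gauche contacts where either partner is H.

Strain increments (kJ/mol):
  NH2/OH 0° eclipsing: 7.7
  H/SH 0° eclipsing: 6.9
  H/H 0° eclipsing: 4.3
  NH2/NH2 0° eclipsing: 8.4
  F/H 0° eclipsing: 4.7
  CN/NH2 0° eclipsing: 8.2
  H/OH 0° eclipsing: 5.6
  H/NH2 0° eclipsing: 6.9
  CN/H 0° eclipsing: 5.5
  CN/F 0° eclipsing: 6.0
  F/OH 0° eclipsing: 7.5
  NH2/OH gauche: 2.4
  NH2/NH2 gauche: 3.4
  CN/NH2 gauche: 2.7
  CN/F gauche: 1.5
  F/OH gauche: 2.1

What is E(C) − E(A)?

C is staggered. CN at 0° is gauche with NH2 at 60° (2.7); OH at 240° is gauche with F at 180° (2.1). Total 4.8 kJ/mol.
A is eclipsed. CN at 0° is eclipsed with NH2 at 0° (8.2); H at 120° is eclipsed with F at 120° (4.7); OH at 240° is eclipsed with H at 240° (5.6). Total 18.5 kJ/mol.
E(C) − E(A) = 4.8 − 18.5 = -13.7 kJ/mol.

-13.7 kJ/mol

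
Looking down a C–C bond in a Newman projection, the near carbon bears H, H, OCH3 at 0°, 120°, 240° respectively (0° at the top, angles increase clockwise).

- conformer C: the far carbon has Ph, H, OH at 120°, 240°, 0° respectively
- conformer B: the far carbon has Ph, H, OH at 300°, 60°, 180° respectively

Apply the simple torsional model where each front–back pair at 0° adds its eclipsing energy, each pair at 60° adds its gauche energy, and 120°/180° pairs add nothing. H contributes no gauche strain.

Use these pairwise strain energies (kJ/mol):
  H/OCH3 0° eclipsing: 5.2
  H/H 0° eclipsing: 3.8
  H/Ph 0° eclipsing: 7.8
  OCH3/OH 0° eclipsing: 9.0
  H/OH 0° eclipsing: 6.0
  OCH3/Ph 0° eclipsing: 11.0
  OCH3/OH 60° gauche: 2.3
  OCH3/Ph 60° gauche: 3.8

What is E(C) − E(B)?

C (eclipsed): H–OH eclipsed, H–Ph eclipsed, OCH3–H eclipsed; 6.0 + 7.8 + 5.2 = 19.0 kJ/mol.
B (staggered): OCH3–Ph gauche, OCH3–OH gauche; 3.8 + 2.3 = 6.1 kJ/mol.
E(C) − E(B) = 19.0 − 6.1 = +12.9 kJ/mol.

+12.9 kJ/mol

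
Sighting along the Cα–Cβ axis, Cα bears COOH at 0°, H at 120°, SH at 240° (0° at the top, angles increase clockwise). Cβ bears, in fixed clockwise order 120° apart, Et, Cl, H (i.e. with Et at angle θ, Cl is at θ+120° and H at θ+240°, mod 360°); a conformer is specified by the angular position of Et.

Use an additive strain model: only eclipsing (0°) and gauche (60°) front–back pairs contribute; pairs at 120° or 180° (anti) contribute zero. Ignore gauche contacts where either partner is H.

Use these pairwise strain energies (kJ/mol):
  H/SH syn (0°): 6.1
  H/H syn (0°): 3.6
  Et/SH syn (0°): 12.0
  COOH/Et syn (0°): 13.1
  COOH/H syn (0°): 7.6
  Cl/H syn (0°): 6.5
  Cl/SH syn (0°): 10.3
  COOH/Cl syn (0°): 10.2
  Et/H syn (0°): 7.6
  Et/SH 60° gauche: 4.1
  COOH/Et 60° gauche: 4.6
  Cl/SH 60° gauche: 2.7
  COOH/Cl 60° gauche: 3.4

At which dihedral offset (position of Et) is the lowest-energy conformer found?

Et at 0° is eclipsed. COOH at 0° is eclipsed with Et at 0° (13.1); H at 120° is eclipsed with Cl at 120° (6.5); SH at 240° is eclipsed with H at 240° (6.1). Total 25.7 kJ/mol.
Et at 60° is staggered. COOH at 0° is gauche with Et at 60° (4.6); SH at 240° is gauche with Cl at 180° (2.7). Total 7.3 kJ/mol.
Et at 120° is eclipsed. COOH at 0° is eclipsed with H at 0° (7.6); H at 120° is eclipsed with Et at 120° (7.6); SH at 240° is eclipsed with Cl at 240° (10.3). Total 25.5 kJ/mol.
Et at 180° is staggered. COOH at 0° is gauche with Cl at 300° (3.4); SH at 240° is gauche with Et at 180° (4.1); SH at 240° is gauche with Cl at 300° (2.7). Total 10.2 kJ/mol.
Et at 240° is eclipsed. COOH at 0° is eclipsed with Cl at 0° (10.2); H at 120° is eclipsed with H at 120° (3.6); SH at 240° is eclipsed with Et at 240° (12.0). Total 25.8 kJ/mol.
Et at 300° is staggered. COOH at 0° is gauche with Et at 300° (4.6); COOH at 0° is gauche with Cl at 60° (3.4); SH at 240° is gauche with Et at 300° (4.1). Total 12.1 kJ/mol.
The minimum (7.3 kJ/mol) occurs with Et at 60°.

60°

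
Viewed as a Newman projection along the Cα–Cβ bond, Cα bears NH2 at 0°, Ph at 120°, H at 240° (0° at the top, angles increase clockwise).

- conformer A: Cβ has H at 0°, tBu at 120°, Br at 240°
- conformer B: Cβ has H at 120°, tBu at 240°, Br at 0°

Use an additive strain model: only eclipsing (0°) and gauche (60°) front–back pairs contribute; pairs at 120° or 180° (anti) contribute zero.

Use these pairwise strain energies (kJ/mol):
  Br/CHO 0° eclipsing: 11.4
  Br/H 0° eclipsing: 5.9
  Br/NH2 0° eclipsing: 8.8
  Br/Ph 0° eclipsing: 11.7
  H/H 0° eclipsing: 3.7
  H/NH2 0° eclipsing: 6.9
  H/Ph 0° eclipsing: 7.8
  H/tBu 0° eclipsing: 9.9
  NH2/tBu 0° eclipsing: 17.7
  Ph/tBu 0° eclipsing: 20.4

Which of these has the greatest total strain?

A (eclipsed): NH2(0°)/H(0°) eclipsed 6.9; Ph(120°)/tBu(120°) eclipsed 20.4; H(240°)/Br(240°) eclipsed 5.9 → 33.2 kJ/mol.
B (eclipsed): NH2(0°)/Br(0°) eclipsed 8.8; Ph(120°)/H(120°) eclipsed 7.8; H(240°)/tBu(240°) eclipsed 9.9 → 26.5 kJ/mol.
A has the highest total (33.2 kJ/mol).

A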